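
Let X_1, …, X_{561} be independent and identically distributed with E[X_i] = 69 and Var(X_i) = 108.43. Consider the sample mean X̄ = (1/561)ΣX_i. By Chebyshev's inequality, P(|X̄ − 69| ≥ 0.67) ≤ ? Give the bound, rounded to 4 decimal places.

0.4306

Var(X̄) = Var(X_i)/n = 108.43/561 = 0.19328.
Chebyshev: P(|X̄ − 69| ≥ 0.67) ≤ Var(X̄)/(0.67)² = 108.43/(561·0.67²) = 0.4306.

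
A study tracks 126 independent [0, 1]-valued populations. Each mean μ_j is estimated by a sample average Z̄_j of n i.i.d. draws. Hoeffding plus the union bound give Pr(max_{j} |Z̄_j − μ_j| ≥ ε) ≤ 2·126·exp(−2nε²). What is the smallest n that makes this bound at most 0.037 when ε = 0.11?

365

Need 2·126·exp(−2nε²) ≤ 0.037, i.e. exp(−2nε²) ≤ 0.037/252.
So 2nε² ≥ ln(252/0.037) = 8.826266.
Hence n ≥ 8.826266/(2·0.11²) = 364.722.
The smallest integer n is 365.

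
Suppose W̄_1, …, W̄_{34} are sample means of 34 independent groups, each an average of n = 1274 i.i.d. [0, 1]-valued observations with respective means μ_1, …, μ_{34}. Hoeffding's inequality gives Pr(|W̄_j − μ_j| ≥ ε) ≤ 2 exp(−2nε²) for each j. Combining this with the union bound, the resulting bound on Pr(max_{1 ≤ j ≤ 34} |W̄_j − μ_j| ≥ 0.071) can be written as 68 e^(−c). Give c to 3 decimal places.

Union bound over the 34 events: Pr(max_{1 ≤ j ≤ 34} |W̄_j − μ_j| ≥ 0.071) ≤ 34·2·exp(−2nε²) = 68 exp(−2·1274·0.071²).
So c = 2·1274·0.071² = 12.8445.

12.844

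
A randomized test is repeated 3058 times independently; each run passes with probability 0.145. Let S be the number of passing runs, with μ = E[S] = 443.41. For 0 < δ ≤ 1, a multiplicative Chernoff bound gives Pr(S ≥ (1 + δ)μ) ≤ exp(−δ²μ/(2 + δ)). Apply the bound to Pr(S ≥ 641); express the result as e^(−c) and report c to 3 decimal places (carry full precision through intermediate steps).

Write 641 = (1 + δ)μ, so δ = 641/443.41 − 1 = 0.4456147…
Then the exponent is δ²μ/(2 + δ) = (641 − μ)² / (μ·(2 + δ)) = 36.002811.

36.003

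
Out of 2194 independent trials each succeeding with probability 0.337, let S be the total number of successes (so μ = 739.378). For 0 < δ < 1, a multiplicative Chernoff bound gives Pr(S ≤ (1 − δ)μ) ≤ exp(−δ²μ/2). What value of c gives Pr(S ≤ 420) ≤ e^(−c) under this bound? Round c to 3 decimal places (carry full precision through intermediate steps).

68.978

Write 420 = (1 − δ)μ, so δ = 1 − 420/739.378 = 0.431955…
Then the exponent is δ²μ/2 = (μ − 420)²/(2μ) = 68.978457.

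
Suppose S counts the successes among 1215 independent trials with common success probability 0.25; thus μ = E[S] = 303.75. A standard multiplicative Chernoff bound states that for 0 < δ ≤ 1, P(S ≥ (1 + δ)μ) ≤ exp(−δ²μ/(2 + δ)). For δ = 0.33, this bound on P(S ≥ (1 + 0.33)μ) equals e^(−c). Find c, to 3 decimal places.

c = δ²μ/(2 + δ) = 0.33²·303.75/(2 + 0.33) = 14.1967.

14.197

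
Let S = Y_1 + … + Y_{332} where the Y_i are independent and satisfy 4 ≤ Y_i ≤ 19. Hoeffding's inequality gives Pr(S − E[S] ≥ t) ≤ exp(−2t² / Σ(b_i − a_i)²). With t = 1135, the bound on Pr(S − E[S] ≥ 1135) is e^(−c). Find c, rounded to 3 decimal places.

34.491

Σ(b_i − a_i)² = 332·(15)² = 74700.
c = 2t²/74700 = 2·1135²/74700 = 34.4906.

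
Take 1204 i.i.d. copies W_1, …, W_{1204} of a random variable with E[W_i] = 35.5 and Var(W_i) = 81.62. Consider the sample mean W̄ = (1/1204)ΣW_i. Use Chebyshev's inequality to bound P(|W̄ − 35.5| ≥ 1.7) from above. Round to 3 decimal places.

0.023

Var(W̄) = Var(W_i)/n = 81.62/1204 = 0.067791.
Chebyshev: P(|W̄ − 35.5| ≥ 1.7) ≤ Var(W̄)/(1.7)² = 81.62/(1204·1.7²) = 0.0235.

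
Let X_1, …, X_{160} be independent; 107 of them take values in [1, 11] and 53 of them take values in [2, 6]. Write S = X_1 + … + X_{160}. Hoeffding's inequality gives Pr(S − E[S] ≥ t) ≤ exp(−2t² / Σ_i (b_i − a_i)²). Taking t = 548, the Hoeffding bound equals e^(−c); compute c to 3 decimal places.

Σ(b_i − a_i)² = 107·10² + 53·4² = 11548.
c = 2t² / 11548 = 2·548² / 11548 = 52.0097.

52.010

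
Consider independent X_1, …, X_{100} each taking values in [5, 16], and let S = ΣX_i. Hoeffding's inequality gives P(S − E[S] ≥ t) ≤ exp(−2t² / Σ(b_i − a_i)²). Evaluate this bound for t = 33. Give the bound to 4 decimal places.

0.8353

Σ(b_i − a_i)² = 100·(11)² = 12100.
Exponent = 2·33²/12100 = 0.1800.
Bound = exp(−0.1800) = 0.83527.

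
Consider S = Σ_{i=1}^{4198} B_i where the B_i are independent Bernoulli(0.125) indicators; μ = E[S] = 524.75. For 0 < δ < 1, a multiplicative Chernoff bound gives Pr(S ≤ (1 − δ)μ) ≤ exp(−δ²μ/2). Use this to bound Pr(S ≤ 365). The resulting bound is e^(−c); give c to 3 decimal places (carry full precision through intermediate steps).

24.316

Write 365 = (1 − δ)μ, so δ = 1 − 365/524.75 = 0.3044307…
Then the exponent is δ²μ/2 = (μ − 365)²/(2μ) = 24.316401.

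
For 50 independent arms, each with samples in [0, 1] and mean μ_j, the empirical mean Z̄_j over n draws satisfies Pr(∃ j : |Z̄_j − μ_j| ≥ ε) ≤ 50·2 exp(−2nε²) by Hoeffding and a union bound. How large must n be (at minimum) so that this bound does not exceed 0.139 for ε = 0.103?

Need 2·50·exp(−2nε²) ≤ 0.139, i.e. exp(−2nε²) ≤ 0.139/100.
So 2nε² ≥ ln(100/0.139) = 6.578452.
Hence n ≥ 6.578452/(2·0.103²) = 310.041.
The smallest integer n is 311.

311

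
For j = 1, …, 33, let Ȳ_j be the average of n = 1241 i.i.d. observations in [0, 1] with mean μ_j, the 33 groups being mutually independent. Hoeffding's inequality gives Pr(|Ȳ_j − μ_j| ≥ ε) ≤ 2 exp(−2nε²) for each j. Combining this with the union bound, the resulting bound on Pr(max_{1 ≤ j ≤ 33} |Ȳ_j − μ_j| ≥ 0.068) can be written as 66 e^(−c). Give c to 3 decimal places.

11.477

Union bound over the 33 events: Pr(max_{1 ≤ j ≤ 33} |Ȳ_j − μ_j| ≥ 0.068) ≤ 33·2·exp(−2nε²) = 66 exp(−2·1241·0.068²).
So c = 2·1241·0.068² = 11.4768.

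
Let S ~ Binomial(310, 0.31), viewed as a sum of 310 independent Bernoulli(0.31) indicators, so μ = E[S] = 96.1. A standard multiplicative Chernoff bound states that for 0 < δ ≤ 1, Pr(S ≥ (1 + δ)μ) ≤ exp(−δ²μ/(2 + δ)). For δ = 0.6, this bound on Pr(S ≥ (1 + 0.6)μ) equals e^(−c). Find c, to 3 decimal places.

13.306

c = δ²μ/(2 + δ) = 0.6²·96.1/(2 + 0.6) = 13.3062.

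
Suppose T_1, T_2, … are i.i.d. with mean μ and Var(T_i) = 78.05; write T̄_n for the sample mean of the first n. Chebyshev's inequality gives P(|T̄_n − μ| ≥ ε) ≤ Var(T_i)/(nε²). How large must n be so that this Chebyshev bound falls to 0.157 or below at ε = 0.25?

Require 78.05/(n·0.25²) ≤ 0.157, i.e. n ≥ 78.05/(0.157·0.25²) = 7954.140.
The smallest integer n is 7955.

7955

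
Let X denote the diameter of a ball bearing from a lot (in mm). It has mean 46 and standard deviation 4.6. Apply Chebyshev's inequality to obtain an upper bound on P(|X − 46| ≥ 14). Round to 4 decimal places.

0.1080

Chebyshev: P(|X − μ| ≥ t) ≤ Var(X)/t².
Var(X) = σ² = 4.6² = 21.16.
Bound = 21.16 / 196 = 0.1080.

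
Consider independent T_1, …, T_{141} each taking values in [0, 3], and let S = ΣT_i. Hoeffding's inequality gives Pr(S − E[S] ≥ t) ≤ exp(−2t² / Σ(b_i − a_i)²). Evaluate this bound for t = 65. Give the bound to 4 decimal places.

0.0013

Σ(b_i − a_i)² = 141·(3)² = 1269.
Exponent = 2·65²/1269 = 6.6588.
Bound = exp(−6.6588) = 0.00128.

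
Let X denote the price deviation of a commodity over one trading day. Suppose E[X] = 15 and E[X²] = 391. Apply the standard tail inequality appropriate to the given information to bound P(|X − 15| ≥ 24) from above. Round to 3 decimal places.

The first two moments determine the variance, so Chebyshev's inequality is the sharpest standard bound available.
Var(X) = E[X²] − (E[X])² = 391 − 225 = 166.
Chebyshev's inequality: P(|X − μ| ≥ t) ≤ Var(X)/t² = 166/576 = 0.2882.

0.288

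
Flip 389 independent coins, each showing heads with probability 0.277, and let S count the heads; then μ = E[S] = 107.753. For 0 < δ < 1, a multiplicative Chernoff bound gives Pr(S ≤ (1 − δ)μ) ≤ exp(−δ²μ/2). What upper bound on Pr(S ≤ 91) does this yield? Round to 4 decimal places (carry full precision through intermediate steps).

0.2719

Write 91 = (1 − δ)μ, so δ = 1 − 91/107.753 = 0.1554759…
Then the exponent is δ²μ/2 = (μ − 91)²/(2μ) = 1.302344.
Bound = exp(−1.302344) = 0.27189.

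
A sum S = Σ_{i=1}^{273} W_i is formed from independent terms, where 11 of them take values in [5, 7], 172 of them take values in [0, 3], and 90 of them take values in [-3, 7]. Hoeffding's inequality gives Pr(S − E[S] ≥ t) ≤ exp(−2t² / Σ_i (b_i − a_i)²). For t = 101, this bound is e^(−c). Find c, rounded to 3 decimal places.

1.926

Σ(b_i − a_i)² = 11·2² + 172·3² + 90·10² = 10592.
c = 2t² / 10592 = 2·101² / 10592 = 1.9262.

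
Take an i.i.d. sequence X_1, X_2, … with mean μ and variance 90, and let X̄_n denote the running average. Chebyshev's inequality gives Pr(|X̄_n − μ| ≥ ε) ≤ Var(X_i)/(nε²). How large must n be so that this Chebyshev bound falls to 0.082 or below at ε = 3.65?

Require 90/(n·3.65²) ≤ 0.082, i.e. n ≥ 90/(0.082·3.65²) = 82.384.
The smallest integer n is 83.

83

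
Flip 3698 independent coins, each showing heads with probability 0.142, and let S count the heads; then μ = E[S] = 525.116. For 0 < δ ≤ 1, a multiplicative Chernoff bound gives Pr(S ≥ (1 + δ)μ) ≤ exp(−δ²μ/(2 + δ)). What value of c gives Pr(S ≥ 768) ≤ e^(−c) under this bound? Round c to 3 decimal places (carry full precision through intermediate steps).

45.621

Write 768 = (1 + δ)μ, so δ = 768/525.116 − 1 = 0.462534…
Then the exponent is δ²μ/(2 + δ) = (768 − μ)² / (μ·(2 + δ)) = 45.620530.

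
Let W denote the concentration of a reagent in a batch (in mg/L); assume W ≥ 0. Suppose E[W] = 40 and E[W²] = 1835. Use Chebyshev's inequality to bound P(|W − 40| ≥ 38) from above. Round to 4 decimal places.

Var(W) = E[W²] − (E[W])² = 1835 − 1600 = 235.
Chebyshev's inequality: P(|W − μ| ≥ t) ≤ Var(W)/t² = 235/1444 = 0.1627.

0.1627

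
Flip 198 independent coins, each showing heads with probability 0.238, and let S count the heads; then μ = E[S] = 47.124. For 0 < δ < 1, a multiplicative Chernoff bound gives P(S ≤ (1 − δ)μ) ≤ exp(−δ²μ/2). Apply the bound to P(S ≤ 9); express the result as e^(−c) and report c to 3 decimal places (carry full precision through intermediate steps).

15.421

Write 9 = (1 − δ)μ, so δ = 1 − 9/47.124 = 0.8090145…
Then the exponent is δ²μ/2 = (μ − 9)²/(2μ) = 15.421435.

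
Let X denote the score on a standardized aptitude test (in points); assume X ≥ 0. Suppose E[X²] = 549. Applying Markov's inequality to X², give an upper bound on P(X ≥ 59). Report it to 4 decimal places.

0.1577

Since X ≥ 0, the event {X ≥ 59} is the same as {X² ≥ 3481}.
Markov's inequality applied to X² gives P(X² ≥ 3481) ≤ E[X²]/3481 = 549/3481 = 0.1577.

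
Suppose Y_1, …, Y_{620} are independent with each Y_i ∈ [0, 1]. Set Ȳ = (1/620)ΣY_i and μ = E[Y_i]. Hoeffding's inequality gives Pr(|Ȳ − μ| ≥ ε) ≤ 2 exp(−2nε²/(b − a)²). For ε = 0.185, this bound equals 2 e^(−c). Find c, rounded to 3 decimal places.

c = 2nε²/(b − a)² = 2·620·0.185² / 1² = 42.4390.

42.439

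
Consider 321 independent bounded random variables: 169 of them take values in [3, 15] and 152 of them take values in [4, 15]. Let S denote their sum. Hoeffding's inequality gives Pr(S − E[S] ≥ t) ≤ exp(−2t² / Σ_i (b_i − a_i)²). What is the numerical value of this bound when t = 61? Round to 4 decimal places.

0.8402

Σ(b_i − a_i)² = 169·12² + 152·11² = 42728.
Exponent = 2·61² / 42728 = 0.17417.
Bound = exp(−0.17417) = 0.84015.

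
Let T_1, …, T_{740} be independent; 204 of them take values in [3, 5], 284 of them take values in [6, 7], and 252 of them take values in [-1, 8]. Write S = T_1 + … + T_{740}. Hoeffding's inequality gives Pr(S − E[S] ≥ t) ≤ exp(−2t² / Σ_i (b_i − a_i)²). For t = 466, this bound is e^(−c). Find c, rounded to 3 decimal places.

20.189

Σ(b_i − a_i)² = 204·2² + 284·1² + 252·9² = 21512.
c = 2t² / 21512 = 2·466² / 21512 = 20.1893.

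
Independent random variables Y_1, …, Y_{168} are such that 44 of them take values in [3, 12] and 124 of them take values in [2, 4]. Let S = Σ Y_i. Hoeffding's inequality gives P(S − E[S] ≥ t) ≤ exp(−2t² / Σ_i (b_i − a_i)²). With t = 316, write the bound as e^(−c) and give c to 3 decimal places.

Σ(b_i − a_i)² = 44·9² + 124·2² = 4060.
c = 2t² / 4060 = 2·316² / 4060 = 49.1901.

49.190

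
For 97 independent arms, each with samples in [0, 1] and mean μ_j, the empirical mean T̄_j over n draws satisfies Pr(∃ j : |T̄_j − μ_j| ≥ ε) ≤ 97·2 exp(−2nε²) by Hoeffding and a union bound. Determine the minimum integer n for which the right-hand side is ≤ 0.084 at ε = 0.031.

4030

Need 2·97·exp(−2nε²) ≤ 0.084, i.e. exp(−2nε²) ≤ 0.084/194.
So 2nε² ≥ ln(194/0.084) = 7.744797.
Hence n ≥ 7.744797/(2·0.031²) = 4029.551.
The smallest integer n is 4030.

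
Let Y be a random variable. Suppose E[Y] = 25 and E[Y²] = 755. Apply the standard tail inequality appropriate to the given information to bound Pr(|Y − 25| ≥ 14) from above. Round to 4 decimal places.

The first two moments determine the variance, so Chebyshev's inequality is the sharpest standard bound available.
Var(Y) = E[Y²] − (E[Y])² = 755 − 625 = 130.
Chebyshev's inequality: Pr(|Y − μ| ≥ t) ≤ Var(Y)/t² = 130/196 = 0.6633.

0.6633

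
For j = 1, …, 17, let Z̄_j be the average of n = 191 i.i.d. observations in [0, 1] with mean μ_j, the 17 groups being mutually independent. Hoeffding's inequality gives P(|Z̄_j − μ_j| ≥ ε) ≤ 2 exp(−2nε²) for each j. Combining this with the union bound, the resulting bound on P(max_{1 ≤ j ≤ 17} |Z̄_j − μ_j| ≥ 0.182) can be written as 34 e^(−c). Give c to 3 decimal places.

Union bound over the 17 events: P(max_{1 ≤ j ≤ 17} |Z̄_j − μ_j| ≥ 0.182) ≤ 17·2·exp(−2nε²) = 34 exp(−2·191·0.182²).
So c = 2·191·0.182² = 12.6534.

12.653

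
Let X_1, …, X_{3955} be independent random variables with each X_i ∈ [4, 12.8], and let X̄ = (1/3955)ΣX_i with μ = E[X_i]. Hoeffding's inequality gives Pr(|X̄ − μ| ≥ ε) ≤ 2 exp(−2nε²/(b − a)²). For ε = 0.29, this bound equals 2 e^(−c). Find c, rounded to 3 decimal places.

8.590

c = 2nε²/(b − a)² = 2·3955·0.29² / 8.8² = 8.5903.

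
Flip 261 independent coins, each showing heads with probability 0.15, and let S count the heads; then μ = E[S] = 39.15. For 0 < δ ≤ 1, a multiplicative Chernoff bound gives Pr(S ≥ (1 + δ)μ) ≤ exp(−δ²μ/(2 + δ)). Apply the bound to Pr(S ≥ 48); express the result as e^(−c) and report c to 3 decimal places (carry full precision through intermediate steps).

Write 48 = (1 + δ)μ, so δ = 48/39.15 − 1 = 0.2260536…
Then the exponent is δ²μ/(2 + δ) = (48 − μ)² / (μ·(2 + δ)) = 0.898709.

0.899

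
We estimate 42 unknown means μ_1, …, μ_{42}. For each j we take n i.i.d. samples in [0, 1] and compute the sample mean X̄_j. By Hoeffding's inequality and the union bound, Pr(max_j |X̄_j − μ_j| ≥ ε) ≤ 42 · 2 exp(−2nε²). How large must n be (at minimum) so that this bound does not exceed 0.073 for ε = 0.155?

Need 2·42·exp(−2nε²) ≤ 0.073, i.e. exp(−2nε²) ≤ 0.073/84.
So 2nε² ≥ ln(84/0.073) = 7.048113.
Hence n ≥ 7.048113/(2·0.155²) = 146.683.
The smallest integer n is 147.

147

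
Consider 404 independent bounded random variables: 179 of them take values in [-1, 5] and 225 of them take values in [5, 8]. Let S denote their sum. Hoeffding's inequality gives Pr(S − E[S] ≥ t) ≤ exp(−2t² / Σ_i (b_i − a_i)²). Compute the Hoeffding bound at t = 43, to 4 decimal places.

0.6462

Σ(b_i − a_i)² = 179·6² + 225·3² = 8469.
Exponent = 2·43² / 8469 = 0.43665.
Bound = exp(−0.43665) = 0.64620.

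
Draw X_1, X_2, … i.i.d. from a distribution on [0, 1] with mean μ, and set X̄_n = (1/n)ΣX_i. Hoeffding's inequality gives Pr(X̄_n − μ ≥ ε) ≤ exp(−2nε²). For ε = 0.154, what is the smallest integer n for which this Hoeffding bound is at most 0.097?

Require exp(−2nε²) ≤ 0.097, i.e. 2nε² ≥ ln(1/0.097) = 2.333044.
So n ≥ 2.333044 / (2·0.154²) = 49.187.
The smallest integer n is 50.

50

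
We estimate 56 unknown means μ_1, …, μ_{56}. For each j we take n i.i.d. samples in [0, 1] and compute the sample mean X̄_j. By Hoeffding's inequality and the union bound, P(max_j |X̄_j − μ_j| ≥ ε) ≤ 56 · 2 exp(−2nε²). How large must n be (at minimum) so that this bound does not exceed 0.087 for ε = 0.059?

1029

Need 2·56·exp(−2nε²) ≤ 0.087, i.e. exp(−2nε²) ≤ 0.087/112.
So 2nε² ≥ ln(112/0.087) = 7.160346.
Hence n ≥ 7.160346/(2·0.059²) = 1028.490.
The smallest integer n is 1029.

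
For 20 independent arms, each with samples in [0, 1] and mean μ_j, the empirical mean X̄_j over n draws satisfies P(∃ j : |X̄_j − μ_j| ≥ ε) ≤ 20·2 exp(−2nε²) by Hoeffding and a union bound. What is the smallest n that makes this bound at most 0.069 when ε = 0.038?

2204

Need 2·20·exp(−2nε²) ≤ 0.069, i.e. exp(−2nε²) ≤ 0.069/40.
So 2nε² ≥ ln(40/0.069) = 6.362528.
Hence n ≥ 6.362528/(2·0.038²) = 2203.091.
The smallest integer n is 2204.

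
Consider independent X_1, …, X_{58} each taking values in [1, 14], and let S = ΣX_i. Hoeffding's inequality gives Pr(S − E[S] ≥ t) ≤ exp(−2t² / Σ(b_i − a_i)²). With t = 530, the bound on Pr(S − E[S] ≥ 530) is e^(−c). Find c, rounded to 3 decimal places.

57.315

Σ(b_i − a_i)² = 58·(13)² = 9802.
c = 2t²/9802 = 2·530²/9802 = 57.3148.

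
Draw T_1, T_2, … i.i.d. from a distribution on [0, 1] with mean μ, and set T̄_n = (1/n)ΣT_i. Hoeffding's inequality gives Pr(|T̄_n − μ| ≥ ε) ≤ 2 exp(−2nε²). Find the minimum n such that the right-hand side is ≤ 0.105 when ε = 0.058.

439

Require 2·exp(−2nε²) ≤ 0.105, i.e. 2nε² ≥ ln(2/0.105) = 2.946942.
So n ≥ 2.946942 / (2·0.058²) = 438.012.
The smallest integer n is 439.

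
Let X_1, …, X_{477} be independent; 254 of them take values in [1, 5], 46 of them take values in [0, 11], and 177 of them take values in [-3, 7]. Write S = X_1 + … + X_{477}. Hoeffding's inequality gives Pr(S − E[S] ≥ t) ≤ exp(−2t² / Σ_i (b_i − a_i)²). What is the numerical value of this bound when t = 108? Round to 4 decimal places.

0.4259

Σ(b_i − a_i)² = 254·4² + 46·11² + 177·10² = 27330.
Exponent = 2·108² / 27330 = 0.85357.
Bound = exp(−0.85357) = 0.42589.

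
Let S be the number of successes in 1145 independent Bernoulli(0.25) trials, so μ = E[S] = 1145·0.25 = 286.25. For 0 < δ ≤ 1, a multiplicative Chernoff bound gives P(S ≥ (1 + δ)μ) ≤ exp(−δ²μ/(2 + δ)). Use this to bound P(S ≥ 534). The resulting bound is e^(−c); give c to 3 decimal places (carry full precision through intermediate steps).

Write 534 = (1 + δ)μ, so δ = 534/286.25 − 1 = 0.8655022…
Then the exponent is δ²μ/(2 + δ) = (534 − μ)² / (μ·(2 + δ)) = 74.830920.

74.831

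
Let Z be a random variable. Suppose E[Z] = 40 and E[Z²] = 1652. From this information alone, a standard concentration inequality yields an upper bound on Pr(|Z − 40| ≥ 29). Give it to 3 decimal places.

0.062

The first two moments determine the variance, so Chebyshev's inequality is the sharpest standard bound available.
Var(Z) = E[Z²] − (E[Z])² = 1652 − 1600 = 52.
Chebyshev's inequality: Pr(|Z − μ| ≥ t) ≤ Var(Z)/t² = 52/841 = 0.0618.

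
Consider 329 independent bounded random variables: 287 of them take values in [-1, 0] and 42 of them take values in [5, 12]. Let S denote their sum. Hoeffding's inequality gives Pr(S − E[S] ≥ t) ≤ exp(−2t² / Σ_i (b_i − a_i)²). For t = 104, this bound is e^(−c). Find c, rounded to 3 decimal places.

9.225

Σ(b_i − a_i)² = 287·1² + 42·7² = 2345.
c = 2t² / 2345 = 2·104² / 2345 = 9.2247.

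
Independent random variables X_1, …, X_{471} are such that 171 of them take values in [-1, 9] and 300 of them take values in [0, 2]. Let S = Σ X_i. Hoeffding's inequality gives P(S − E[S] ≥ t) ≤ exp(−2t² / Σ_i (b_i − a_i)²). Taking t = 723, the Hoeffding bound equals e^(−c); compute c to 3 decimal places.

Σ(b_i − a_i)² = 171·10² + 300·2² = 18300.
c = 2t² / 18300 = 2·723² / 18300 = 57.1289.

57.129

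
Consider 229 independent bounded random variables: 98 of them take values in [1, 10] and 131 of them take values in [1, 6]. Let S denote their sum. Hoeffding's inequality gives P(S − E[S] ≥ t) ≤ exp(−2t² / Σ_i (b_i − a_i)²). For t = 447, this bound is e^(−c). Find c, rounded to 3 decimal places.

Σ(b_i − a_i)² = 98·9² + 131·5² = 11213.
c = 2t² / 11213 = 2·447² / 11213 = 35.6388.

35.639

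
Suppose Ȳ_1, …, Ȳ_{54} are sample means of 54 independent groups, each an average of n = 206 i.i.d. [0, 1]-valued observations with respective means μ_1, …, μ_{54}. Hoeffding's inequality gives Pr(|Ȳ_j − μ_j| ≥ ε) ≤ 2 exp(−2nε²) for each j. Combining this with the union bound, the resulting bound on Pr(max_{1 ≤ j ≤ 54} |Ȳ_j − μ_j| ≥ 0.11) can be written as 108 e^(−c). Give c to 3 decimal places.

4.985

Union bound over the 54 events: Pr(max_{1 ≤ j ≤ 54} |Ȳ_j − μ_j| ≥ 0.11) ≤ 54·2·exp(−2nε²) = 108 exp(−2·206·0.11²).
So c = 2·206·0.11² = 4.9852.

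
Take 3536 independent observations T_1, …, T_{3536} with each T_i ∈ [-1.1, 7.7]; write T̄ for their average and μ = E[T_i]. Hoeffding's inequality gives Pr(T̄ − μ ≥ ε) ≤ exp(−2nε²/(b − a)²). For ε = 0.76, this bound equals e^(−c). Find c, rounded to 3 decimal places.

c = 2nε²/(b − a)² = 2·3536·0.76² / 8.8² = 52.7478.

52.748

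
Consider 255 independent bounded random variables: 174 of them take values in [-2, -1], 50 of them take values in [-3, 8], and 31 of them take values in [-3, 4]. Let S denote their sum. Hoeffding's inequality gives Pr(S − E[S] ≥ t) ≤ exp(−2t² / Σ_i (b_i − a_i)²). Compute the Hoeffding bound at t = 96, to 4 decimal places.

0.0925

Σ(b_i − a_i)² = 174·1² + 50·11² + 31·7² = 7743.
Exponent = 2·96² / 7743 = 2.38047.
Bound = exp(−2.38047) = 0.09251.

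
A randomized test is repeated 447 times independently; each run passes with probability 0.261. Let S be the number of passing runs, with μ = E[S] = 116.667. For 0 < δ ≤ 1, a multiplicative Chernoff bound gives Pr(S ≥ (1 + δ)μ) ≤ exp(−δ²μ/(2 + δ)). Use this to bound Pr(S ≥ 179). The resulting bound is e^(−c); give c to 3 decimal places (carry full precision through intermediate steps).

13.141

Write 179 = (1 + δ)μ, so δ = 179/116.667 − 1 = 0.5342813…
Then the exponent is δ²μ/(2 + δ) = (179 − μ)² / (μ·(2 + δ)) = 13.141145.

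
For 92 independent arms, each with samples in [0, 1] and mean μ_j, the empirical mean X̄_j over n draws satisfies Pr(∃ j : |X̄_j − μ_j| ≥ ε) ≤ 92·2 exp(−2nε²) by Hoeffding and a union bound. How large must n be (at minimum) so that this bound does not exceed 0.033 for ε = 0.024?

7489

Need 2·92·exp(−2nε²) ≤ 0.033, i.e. exp(−2nε²) ≤ 0.033/184.
So 2nε² ≥ ln(184/0.033) = 8.626183.
Hence n ≥ 8.626183/(2·0.024²) = 7488.006.
The smallest integer n is 7489.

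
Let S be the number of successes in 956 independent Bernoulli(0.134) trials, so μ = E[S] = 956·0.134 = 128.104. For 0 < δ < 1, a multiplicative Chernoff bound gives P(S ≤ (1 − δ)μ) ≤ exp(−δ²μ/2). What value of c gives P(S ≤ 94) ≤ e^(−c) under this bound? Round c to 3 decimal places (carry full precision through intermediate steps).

Write 94 = (1 − δ)μ, so δ = 1 − 94/128.104 = 0.2662212…
Then the exponent is δ²μ/2 = (μ − 94)²/(2μ) = 4.539604.

4.540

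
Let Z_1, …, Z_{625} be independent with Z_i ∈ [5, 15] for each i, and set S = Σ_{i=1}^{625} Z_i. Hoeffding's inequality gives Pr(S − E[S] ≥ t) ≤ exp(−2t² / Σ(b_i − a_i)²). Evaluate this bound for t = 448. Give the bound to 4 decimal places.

0.0016

Σ(b_i − a_i)² = 625·(10)² = 62500.
Exponent = 2·448²/62500 = 6.4225.
Bound = exp(−6.4225) = 0.00162.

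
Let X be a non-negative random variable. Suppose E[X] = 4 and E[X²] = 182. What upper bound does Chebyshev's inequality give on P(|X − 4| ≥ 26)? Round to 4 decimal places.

Var(X) = E[X²] − (E[X])² = 182 − 16 = 166.
Chebyshev's inequality: P(|X − μ| ≥ t) ≤ Var(X)/t² = 166/676 = 0.2456.

0.2456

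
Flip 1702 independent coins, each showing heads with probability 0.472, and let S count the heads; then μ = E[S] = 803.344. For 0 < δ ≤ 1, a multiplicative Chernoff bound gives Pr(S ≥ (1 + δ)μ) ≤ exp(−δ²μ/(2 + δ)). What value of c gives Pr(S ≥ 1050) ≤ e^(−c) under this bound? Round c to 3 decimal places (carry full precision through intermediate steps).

Write 1050 = (1 + δ)μ, so δ = 1050/803.344 − 1 = 0.3070366…
Then the exponent is δ²μ/(2 + δ) = (1050 − μ)² / (μ·(2 + δ)) = 32.826708.

32.827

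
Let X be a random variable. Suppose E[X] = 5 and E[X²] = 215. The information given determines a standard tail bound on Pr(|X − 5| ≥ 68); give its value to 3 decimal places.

The first two moments determine the variance, so Chebyshev's inequality is the sharpest standard bound available.
Var(X) = E[X²] − (E[X])² = 215 − 25 = 190.
Chebyshev's inequality: Pr(|X − μ| ≥ t) ≤ Var(X)/t² = 190/4624 = 0.0411.

0.041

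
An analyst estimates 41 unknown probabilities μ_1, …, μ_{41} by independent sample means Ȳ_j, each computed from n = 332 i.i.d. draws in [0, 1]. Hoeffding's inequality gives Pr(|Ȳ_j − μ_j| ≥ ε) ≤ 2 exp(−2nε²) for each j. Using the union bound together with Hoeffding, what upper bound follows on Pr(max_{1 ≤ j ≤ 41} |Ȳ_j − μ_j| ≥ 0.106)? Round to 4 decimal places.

Per-experiment Hoeffding bound: 2·exp(−2·332·0.106²) = 2·exp(−7.46070) = 0.0011505.
Union bound over 41 events: 41·0.0011505 = 0.04717.

0.0472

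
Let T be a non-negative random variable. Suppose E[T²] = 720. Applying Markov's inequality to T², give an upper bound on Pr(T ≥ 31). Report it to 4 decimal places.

Since T ≥ 0, the event {T ≥ 31} is the same as {T² ≥ 961}.
Markov's inequality applied to T² gives Pr(T² ≥ 961) ≤ E[T²]/961 = 720/961 = 0.7492.

0.7492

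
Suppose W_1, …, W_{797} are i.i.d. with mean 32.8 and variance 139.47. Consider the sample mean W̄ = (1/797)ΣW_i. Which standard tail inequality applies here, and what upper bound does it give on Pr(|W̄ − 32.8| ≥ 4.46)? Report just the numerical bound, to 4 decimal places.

0.0088

With mean and variance of each term known, Chebyshev's inequality bounds the deviation of the sum (or sample mean).
Var(W̄) = Var(W_i)/n = 139.47/797 = 0.17499.
Chebyshev: Pr(|W̄ − 32.8| ≥ 4.46) ≤ Var(W̄)/(4.46)² = 139.47/(797·4.46²) = 0.0088.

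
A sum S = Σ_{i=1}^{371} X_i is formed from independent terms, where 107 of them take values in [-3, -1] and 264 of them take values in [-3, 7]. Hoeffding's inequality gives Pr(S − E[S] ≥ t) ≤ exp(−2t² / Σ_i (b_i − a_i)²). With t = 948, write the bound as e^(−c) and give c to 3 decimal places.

Σ(b_i − a_i)² = 107·2² + 264·10² = 26828.
c = 2t² / 26828 = 2·948² / 26828 = 66.9975.

66.997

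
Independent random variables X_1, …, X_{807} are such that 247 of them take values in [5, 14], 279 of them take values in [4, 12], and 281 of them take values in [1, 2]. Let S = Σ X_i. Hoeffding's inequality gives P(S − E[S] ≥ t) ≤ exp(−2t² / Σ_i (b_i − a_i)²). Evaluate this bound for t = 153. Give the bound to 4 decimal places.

0.2931

Σ(b_i − a_i)² = 247·9² + 279·8² + 281·1² = 38144.
Exponent = 2·153² / 38144 = 1.22740.
Bound = exp(−1.22740) = 0.29305.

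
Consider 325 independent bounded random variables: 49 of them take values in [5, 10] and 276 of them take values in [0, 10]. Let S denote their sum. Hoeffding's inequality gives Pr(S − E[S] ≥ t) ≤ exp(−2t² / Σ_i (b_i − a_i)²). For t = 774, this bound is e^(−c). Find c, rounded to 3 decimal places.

Σ(b_i − a_i)² = 49·5² + 276·10² = 28825.
c = 2t² / 28825 = 2·774² / 28825 = 41.5664.

41.566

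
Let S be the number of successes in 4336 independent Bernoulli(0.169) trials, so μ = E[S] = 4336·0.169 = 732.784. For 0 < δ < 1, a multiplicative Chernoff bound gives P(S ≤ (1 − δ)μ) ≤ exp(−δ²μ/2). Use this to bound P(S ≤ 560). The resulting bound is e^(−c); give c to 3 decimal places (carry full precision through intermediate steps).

Write 560 = (1 − δ)μ, so δ = 1 − 560/732.784 = 0.2357912…
Then the exponent is δ²μ/2 = (μ − 560)²/(2μ) = 20.370471.

20.370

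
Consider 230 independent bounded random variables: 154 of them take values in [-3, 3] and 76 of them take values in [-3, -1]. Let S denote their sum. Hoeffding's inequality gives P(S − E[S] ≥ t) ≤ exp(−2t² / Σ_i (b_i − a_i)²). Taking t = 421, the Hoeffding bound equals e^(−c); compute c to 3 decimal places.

60.616

Σ(b_i − a_i)² = 154·6² + 76·2² = 5848.
c = 2t² / 5848 = 2·421² / 5848 = 60.6159.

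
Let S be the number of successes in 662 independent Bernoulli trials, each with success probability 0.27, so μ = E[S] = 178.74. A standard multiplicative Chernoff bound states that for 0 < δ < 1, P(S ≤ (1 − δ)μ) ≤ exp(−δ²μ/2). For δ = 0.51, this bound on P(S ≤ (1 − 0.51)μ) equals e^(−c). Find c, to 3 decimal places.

23.245

c = δ²μ/2 = 0.51²·178.74/2 = 23.2451.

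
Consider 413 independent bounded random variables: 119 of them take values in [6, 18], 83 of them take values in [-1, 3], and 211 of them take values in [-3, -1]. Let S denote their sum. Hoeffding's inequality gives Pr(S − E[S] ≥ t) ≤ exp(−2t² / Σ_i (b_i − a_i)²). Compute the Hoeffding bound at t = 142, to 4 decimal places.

0.1239

Σ(b_i − a_i)² = 119·12² + 83·4² + 211·2² = 19308.
Exponent = 2·142² / 19308 = 2.08867.
Bound = exp(−2.08867) = 0.12385.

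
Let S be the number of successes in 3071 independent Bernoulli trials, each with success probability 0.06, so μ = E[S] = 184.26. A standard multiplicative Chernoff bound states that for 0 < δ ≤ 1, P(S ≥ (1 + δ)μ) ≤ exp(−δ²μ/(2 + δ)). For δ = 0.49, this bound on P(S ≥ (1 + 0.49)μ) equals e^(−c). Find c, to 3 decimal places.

17.767

c = δ²μ/(2 + δ) = 0.49²·184.26/(2 + 0.49) = 17.7674.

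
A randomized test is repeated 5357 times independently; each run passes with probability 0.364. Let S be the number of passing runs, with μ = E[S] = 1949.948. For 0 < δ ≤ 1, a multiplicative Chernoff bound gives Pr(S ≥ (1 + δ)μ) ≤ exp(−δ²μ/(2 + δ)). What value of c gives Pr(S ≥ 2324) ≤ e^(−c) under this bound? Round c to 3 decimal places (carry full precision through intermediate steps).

Write 2324 = (1 + δ)μ, so δ = 2324/1949.948 − 1 = 0.1918267…
Then the exponent is δ²μ/(2 + δ) = (2324 − μ)² / (μ·(2 + δ)) = 32.736687.

32.737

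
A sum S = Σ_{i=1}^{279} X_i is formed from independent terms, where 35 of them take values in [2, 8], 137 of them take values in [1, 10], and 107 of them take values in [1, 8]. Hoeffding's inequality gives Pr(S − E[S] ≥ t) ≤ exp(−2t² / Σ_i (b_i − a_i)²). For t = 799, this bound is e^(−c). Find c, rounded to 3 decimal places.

Σ(b_i − a_i)² = 35·6² + 137·9² + 107·7² = 17600.
c = 2t² / 17600 = 2·799² / 17600 = 72.5456.

72.546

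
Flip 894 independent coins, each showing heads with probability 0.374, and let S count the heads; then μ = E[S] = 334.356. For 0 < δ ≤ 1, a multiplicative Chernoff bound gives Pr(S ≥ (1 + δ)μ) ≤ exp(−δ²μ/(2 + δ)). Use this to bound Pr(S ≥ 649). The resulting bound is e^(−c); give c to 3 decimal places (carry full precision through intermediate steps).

Write 649 = (1 + δ)μ, so δ = 649/334.356 − 1 = 0.9410449…
Then the exponent is δ²μ/(2 + δ) = (649 − μ)² / (μ·(2 + δ)) = 100.676507.

100.677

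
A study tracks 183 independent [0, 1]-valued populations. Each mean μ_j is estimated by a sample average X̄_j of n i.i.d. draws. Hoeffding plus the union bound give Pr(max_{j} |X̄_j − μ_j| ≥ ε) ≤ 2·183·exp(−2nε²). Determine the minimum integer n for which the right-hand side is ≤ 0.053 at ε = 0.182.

Need 2·183·exp(−2nε²) ≤ 0.053, i.e. exp(−2nε²) ≤ 0.053/366.
So 2nε² ≥ ln(366/0.053) = 8.840097.
Hence n ≥ 8.840097/(2·0.182²) = 133.439.
The smallest integer n is 134.

134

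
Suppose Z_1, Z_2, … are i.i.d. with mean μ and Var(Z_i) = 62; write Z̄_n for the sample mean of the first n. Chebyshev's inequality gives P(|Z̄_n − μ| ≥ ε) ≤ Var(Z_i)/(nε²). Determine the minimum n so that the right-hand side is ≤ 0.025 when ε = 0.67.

5525

Require 62/(n·0.67²) ≤ 0.025, i.e. n ≥ 62/(0.025·0.67²) = 5524.616.
The smallest integer n is 5525.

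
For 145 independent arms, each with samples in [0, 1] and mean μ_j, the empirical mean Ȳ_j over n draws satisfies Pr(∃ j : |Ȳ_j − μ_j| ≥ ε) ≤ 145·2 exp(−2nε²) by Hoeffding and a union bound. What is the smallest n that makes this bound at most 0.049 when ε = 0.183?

Need 2·145·exp(−2nε²) ≤ 0.049, i.e. exp(−2nε²) ≤ 0.049/290.
So 2nε² ≥ ln(290/0.049) = 8.685816.
Hence n ≥ 8.685816/(2·0.183²) = 129.682.
The smallest integer n is 130.

130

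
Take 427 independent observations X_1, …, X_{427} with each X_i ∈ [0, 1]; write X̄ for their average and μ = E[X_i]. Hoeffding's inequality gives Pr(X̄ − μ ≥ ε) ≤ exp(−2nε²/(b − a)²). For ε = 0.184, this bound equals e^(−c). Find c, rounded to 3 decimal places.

28.913

c = 2nε²/(b − a)² = 2·427·0.184² / 1² = 28.9130.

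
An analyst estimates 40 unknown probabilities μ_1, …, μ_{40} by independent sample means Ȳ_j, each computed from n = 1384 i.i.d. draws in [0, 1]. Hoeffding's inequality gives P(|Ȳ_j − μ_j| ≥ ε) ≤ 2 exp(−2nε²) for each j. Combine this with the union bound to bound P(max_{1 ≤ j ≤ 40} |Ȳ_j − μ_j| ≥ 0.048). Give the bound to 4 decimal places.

Per-experiment Hoeffding bound: 2·exp(−2·1384·0.048²) = 2·exp(−6.37747) = 0.0033988.
Union bound over 40 events: 40·0.0033988 = 0.13595.

0.1360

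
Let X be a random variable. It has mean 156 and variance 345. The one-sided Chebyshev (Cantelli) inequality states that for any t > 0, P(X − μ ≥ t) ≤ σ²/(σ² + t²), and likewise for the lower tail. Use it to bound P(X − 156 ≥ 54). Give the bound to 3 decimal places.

0.106

Here σ² = 345 and t = 54, so σ² + t² = 3261.
Cantelli's bound: 345/3261 = 0.1058.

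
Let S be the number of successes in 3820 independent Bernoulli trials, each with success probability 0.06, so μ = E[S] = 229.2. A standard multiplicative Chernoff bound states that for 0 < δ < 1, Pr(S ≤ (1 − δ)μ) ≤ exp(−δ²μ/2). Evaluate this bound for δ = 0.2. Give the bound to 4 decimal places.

Exponent = δ²μ/2 = 0.2²·229.2/2 = 4.5840.
Bound = exp(−4.5840) = 0.01021.

0.0102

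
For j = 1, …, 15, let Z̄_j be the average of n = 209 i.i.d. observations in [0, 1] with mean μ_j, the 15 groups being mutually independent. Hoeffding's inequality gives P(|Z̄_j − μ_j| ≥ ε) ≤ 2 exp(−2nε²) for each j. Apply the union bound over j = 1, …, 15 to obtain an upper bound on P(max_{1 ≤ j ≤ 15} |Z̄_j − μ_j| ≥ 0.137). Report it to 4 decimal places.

0.0117

Per-experiment Hoeffding bound: 2·exp(−2·209·0.137²) = 2·exp(−7.84544) = 0.00078307.
Union bound over 15 events: 15·0.00078307 = 0.01175.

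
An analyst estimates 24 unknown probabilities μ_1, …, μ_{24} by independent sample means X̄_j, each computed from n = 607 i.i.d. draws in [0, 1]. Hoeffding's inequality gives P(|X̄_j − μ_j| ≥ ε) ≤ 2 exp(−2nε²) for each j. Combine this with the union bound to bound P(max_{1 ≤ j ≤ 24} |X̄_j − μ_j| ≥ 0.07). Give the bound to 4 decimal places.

0.1253

Per-experiment Hoeffding bound: 2·exp(−2·607·0.07²) = 2·exp(−5.94860) = 0.005219.
Union bound over 24 events: 24·0.005219 = 0.12526.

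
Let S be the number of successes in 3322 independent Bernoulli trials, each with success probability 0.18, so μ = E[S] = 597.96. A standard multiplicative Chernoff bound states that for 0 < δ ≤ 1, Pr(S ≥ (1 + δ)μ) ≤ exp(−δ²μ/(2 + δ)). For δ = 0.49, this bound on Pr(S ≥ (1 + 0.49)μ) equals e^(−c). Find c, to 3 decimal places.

57.659

c = δ²μ/(2 + δ) = 0.49²·597.96/(2 + 0.49) = 57.6587.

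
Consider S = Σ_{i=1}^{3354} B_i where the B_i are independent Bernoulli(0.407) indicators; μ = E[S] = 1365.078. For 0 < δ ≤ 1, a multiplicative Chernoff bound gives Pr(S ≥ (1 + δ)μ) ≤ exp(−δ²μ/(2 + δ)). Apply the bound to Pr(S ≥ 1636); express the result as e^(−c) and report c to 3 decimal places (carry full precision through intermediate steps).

24.457

Write 1636 = (1 + δ)μ, so δ = 1636/1365.078 − 1 = 0.1984663…
Then the exponent is δ²μ/(2 + δ) = (1636 − μ)² / (μ·(2 + δ)) = 24.457455.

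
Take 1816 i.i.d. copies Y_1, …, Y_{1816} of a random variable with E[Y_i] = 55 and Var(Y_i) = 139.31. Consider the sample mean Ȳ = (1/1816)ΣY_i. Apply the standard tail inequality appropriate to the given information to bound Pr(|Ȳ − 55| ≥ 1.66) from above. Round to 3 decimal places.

0.028

With mean and variance of each term known, Chebyshev's inequality bounds the deviation of the sum (or sample mean).
Var(Ȳ) = Var(Y_i)/n = 139.31/1816 = 0.076713.
Chebyshev: Pr(|Ȳ − 55| ≥ 1.66) ≤ Var(Ȳ)/(1.66)² = 139.31/(1816·1.66²) = 0.0278.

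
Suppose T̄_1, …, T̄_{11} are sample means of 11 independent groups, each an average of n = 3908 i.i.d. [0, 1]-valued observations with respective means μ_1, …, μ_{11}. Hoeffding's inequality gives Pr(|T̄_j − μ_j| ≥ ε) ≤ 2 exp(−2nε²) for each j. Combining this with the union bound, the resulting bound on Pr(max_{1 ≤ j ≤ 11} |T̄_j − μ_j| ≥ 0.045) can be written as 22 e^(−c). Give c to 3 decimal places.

Union bound over the 11 events: Pr(max_{1 ≤ j ≤ 11} |T̄_j − μ_j| ≥ 0.045) ≤ 11·2·exp(−2nε²) = 22 exp(−2·3908·0.045²).
So c = 2·3908·0.045² = 15.8274.

15.827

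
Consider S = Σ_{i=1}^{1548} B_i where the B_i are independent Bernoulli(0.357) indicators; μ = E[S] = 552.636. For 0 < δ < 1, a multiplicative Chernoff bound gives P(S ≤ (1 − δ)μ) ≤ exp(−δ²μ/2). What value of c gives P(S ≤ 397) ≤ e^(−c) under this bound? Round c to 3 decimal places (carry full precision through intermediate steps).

Write 397 = (1 − δ)μ, so δ = 1 − 397/552.636 = 0.2816248…
Then the exponent is δ²μ/2 = (μ − 397)²/(2μ) = 21.915478.

21.915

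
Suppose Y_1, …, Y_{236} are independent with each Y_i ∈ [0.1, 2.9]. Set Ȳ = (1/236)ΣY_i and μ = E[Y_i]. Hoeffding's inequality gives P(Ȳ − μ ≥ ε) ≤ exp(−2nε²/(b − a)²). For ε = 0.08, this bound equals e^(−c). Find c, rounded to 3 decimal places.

c = 2nε²/(b − a)² = 2·236·0.08² / 2.8² = 0.3853.

0.385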